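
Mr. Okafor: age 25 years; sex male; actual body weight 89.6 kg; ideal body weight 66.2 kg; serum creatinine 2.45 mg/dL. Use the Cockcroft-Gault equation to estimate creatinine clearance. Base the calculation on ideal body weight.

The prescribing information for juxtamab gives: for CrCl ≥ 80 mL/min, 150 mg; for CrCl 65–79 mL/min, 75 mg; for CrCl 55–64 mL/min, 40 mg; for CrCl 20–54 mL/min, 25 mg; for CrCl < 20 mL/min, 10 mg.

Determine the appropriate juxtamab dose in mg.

CrCl = (140 − 25) × 66.2 / (72 × 2.45) = 7613.0 / 176.40 ≈ 43.2 mL/min
CrCl ≈ 43 mL/min → bracket 20–54 mL/min.
Dose for this bracket: 25 mg.

25 mg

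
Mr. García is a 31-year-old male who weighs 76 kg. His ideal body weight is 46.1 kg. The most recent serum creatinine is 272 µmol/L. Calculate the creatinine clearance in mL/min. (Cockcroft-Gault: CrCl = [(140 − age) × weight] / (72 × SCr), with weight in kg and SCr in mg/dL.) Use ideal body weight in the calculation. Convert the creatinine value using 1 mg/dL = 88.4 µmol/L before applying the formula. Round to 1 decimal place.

22.7 mL/min

SCr = 272 / 88.4 = 3.077 mg/dL
CrCl = (140 − 31) × 46.1 / (72 × 3.077) = 5024.9 / 221.54 ≈ 22.7 mL/min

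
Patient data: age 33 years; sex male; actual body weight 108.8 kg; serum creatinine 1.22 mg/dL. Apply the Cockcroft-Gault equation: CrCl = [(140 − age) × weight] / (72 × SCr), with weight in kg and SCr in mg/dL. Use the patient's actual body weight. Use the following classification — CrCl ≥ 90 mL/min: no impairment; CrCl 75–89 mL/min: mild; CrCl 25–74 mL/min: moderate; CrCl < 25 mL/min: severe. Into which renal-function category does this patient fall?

CrCl = (140 − 33) × 108.8 / (72 × 1.22) = 11641.6 / 87.84 ≈ 132.5 mL/min
133 mL/min falls in the 'no impairment' range.

no impairment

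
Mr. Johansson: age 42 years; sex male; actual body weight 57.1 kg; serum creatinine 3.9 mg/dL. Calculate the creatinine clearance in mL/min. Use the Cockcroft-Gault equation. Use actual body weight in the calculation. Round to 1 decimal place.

19.9 mL/min

CrCl = (140 − 42) × 57.1 / (72 × 3.9) = 5595.8 / 280.80 ≈ 19.9 mL/min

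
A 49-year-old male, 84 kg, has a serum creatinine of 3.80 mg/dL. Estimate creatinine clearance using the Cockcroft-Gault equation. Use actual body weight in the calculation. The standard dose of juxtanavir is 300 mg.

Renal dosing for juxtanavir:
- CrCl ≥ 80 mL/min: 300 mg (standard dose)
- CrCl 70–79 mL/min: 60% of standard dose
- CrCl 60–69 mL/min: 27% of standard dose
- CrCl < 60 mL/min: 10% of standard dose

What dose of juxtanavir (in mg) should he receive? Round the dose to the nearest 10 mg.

30 mg

CrCl = (140 − 49) × 84 / (72 × 3.8) = 7644.0 / 273.60 ≈ 27.9 mL/min
CrCl ≈ 28 mL/min → bracket < 60 mL/min.
10% of 300 mg = 30 mg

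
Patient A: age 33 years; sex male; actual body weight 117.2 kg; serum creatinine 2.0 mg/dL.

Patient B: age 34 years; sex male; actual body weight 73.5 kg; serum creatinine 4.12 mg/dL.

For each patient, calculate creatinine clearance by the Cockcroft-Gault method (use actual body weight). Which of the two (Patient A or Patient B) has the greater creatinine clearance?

Patient A

Patient A: CrCl = (140 − 33) × 117.2 / (72 × 2) = 12540.4 / 144.00 ≈ 87.1 mL/min
Patient B: CrCl = (140 − 34) × 73.5 / (72 × 4.12) = 7791.0 / 296.64 ≈ 26.3 mL/min
87.1 vs 26.3 mL/min → Patient A is higher.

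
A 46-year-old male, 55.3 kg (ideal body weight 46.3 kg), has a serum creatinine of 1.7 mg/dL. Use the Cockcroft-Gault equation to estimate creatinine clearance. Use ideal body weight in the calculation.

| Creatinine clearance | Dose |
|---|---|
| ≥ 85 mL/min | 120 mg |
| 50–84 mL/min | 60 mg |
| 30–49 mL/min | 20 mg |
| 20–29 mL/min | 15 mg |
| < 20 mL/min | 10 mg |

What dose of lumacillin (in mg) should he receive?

CrCl = (140 − 46) × 46.3 / (72 × 1.7) = 4352.2 / 122.40 ≈ 35.6 mL/min
CrCl ≈ 36 mL/min → bracket 30–49 mL/min.
Dose for this bracket: 20 mg.

20 mg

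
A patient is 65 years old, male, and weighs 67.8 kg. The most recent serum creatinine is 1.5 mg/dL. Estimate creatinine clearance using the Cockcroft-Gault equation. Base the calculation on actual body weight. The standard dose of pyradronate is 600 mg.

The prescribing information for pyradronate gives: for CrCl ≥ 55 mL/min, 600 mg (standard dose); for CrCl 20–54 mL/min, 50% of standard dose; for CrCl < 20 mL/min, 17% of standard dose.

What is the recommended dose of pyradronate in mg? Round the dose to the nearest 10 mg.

CrCl = (140 − 65) × 67.8 / (72 × 1.5) = 5085.0 / 108.00 ≈ 47.1 mL/min
CrCl ≈ 47 mL/min → bracket 20–54 mL/min.
50% of 600 mg = 300 mg

300 mg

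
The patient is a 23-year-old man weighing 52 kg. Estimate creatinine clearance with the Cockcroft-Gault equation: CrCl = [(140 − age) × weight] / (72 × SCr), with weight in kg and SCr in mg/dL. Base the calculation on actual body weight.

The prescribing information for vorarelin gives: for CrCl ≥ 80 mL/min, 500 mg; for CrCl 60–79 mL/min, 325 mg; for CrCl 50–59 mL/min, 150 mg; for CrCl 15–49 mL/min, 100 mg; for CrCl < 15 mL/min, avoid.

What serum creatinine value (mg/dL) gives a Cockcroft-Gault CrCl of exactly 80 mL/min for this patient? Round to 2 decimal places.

Standard dose requires CrCl ≥ 80 mL/min.
Set (140 − 23) × 52 / (72 × SCr) = 80
SCr = (140 − 23) × 52 / (72 × 80) = 1.056 mg/dL

1.06 mg/dL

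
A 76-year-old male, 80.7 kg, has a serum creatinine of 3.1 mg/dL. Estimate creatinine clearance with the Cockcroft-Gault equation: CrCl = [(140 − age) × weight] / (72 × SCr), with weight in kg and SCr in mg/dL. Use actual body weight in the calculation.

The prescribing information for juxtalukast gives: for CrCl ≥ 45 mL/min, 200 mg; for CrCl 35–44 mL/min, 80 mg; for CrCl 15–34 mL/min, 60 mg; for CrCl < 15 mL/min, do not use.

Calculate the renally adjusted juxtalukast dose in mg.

CrCl = (140 − 76) × 80.7 / (72 × 3.1) = 5164.8 / 223.20 ≈ 23.1 mL/min
CrCl ≈ 23 mL/min → bracket 15–34 mL/min.
Dose for this bracket: 60 mg.

60 mg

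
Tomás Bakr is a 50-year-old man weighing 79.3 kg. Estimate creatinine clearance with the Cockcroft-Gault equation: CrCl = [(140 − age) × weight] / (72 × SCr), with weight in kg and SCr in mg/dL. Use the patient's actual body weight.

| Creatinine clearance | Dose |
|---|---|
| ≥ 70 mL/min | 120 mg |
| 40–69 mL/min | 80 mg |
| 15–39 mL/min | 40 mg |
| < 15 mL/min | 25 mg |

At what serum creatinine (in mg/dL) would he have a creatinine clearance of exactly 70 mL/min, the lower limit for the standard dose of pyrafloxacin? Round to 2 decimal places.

1.42 mg/dL

Standard dose requires CrCl ≥ 70 mL/min.
Set (140 − 50) × 79.3 / (72 × SCr) = 70
SCr = (140 − 50) × 79.3 / (72 × 70) = 1.416 mg/dL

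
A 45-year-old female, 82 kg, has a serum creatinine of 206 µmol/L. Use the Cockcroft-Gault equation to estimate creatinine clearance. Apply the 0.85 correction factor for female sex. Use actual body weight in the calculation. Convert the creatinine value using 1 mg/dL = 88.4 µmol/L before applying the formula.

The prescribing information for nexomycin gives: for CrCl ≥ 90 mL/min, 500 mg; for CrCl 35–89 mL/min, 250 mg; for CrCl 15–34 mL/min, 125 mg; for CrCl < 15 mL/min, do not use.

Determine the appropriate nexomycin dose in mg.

SCr = 206 / 88.4 = 2.33 mg/dL
CrCl = (140 − 45) × 82 / (72 × 2.33) × 0.85 = 7790.0 / 167.76 × 0.85 ≈ 39.5 mL/min
CrCl ≈ 39 mL/min → bracket 35–89 mL/min.
Dose for this bracket: 250 mg.

250 mg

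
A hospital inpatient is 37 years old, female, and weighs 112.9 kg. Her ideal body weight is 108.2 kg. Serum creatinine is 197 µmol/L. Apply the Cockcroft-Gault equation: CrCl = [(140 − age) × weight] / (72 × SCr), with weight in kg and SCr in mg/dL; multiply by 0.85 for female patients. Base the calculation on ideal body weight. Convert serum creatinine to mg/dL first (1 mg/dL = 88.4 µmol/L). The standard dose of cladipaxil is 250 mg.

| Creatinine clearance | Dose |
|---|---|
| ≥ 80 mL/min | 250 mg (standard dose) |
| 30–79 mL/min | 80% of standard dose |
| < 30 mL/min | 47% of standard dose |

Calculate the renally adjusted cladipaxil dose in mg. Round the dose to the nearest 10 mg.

200 mg

SCr = 197 / 88.4 = 2.229 mg/dL
CrCl = (140 − 37) × 108.2 / (72 × 2.229) × 0.85 = 11144.6 / 160.49 × 0.85 ≈ 59.0 mL/min
CrCl ≈ 59 mL/min → bracket 30–79 mL/min.
80% of 250 mg = 200 mg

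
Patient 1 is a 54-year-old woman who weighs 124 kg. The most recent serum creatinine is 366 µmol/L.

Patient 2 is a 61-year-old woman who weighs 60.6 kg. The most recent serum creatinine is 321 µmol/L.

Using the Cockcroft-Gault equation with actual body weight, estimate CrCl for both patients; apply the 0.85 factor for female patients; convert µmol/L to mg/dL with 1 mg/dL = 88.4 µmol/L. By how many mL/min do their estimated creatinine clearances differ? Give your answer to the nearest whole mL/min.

15 mL/min

Patient 1: SCr = 366 / 88.4 = 4.14 mg/dL
Patient 1: CrCl = (140 − 54) × 124 / (72 × 4.14) × 0.85 = 10664.0 / 298.08 × 0.85 ≈ 30.4 mL/min
Patient 2: SCr = 321 / 88.4 = 3.631 mg/dL
Patient 2: CrCl = (140 − 61) × 60.6 / (72 × 3.631) × 0.85 = 4787.4 / 261.43 × 0.85 ≈ 15.6 mL/min
|30.4 − 15.6| = 14.8 mL/min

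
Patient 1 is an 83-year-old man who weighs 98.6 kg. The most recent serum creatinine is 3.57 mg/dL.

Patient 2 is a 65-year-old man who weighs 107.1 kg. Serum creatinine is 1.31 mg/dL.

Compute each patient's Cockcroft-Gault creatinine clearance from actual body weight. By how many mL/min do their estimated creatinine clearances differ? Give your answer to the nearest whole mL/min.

Patient 1: CrCl = (140 − 83) × 98.6 / (72 × 3.57) = 5620.2 / 257.04 ≈ 21.9 mL/min
Patient 2: CrCl = (140 − 65) × 107.1 / (72 × 1.31) = 8032.5 / 94.32 ≈ 85.2 mL/min
|21.9 − 85.2| = 63.3 mL/min

63 mL/min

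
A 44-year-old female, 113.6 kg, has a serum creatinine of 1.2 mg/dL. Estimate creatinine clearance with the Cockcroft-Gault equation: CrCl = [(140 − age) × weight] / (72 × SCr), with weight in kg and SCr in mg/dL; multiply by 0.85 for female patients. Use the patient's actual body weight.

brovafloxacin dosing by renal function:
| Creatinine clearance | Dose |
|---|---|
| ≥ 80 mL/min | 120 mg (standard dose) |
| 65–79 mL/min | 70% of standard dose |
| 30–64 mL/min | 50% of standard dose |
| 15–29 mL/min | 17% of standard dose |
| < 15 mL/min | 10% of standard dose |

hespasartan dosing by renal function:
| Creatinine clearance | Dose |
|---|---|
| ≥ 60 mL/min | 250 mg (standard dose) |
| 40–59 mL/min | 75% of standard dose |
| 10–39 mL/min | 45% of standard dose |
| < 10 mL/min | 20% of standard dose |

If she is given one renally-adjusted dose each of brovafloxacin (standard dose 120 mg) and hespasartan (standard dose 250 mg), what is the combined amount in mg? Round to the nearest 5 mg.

CrCl = (140 − 44) × 113.6 / (72 × 1.2) × 0.85 = 10905.6 / 86.40 × 0.85 ≈ 107.3 mL/min
CrCl ≈ 107 mL/min.
brovafloxacin: ≥ 80 mL/min → 100% of 120 mg = 120 mg.
hespasartan: ≥ 60 mL/min → 100% of 250 mg = 250 mg.
Total = 120 + 250 = 370 mg.

370 mg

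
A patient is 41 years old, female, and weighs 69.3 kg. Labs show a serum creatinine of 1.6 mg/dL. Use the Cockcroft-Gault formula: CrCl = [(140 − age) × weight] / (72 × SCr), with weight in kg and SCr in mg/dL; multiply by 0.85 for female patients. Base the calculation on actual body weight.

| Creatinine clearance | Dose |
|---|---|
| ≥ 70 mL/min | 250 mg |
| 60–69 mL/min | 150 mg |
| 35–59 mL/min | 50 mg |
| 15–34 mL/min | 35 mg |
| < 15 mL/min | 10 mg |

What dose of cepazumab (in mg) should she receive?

50 mg

CrCl = (140 − 41) × 69.3 / (72 × 1.6) × 0.85 = 6860.7 / 115.20 × 0.85 ≈ 50.6 mL/min
CrCl ≈ 51 mL/min → bracket 35–59 mL/min.
Dose for this bracket: 50 mg.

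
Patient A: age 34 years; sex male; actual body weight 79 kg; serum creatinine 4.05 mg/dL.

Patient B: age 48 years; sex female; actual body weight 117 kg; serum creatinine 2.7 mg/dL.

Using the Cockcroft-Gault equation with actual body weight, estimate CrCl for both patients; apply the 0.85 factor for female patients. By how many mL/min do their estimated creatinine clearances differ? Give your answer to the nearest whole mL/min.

18 mL/min

Patient A: CrCl = (140 − 34) × 79 / (72 × 4.05) = 8374.0 / 291.60 ≈ 28.7 mL/min
Patient B: CrCl = (140 − 48) × 117 / (72 × 2.7) × 0.85 = 10764.0 / 194.40 × 0.85 ≈ 47.1 mL/min
|28.7 − 47.1| = 18.4 mL/min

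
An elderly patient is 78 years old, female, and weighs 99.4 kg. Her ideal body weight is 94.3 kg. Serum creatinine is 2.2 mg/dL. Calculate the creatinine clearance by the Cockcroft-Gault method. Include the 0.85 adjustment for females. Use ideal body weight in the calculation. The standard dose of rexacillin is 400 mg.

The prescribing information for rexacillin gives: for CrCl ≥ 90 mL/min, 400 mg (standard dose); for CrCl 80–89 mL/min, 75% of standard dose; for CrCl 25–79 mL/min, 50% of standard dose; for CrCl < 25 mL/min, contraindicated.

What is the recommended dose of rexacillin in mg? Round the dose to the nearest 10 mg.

CrCl = (140 − 78) × 94.3 / (72 × 2.2) × 0.85 = 5846.6 / 158.40 × 0.85 ≈ 31.4 mL/min
CrCl ≈ 31 mL/min → bracket 25–79 mL/min.
50% of 400 mg = 200 mg

200 mg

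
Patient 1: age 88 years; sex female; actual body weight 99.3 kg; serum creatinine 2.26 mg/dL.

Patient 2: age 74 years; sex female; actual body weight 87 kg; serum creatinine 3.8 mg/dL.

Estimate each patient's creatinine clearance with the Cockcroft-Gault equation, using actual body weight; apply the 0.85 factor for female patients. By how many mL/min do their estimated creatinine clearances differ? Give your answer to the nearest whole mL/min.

9 mL/min

Patient 1: CrCl = (140 − 88) × 99.3 / (72 × 2.26) × 0.85 = 5163.6 / 162.72 × 0.85 ≈ 27.0 mL/min
Patient 2: CrCl = (140 − 74) × 87 / (72 × 3.8) × 0.85 = 5742.0 / 273.60 × 0.85 ≈ 17.8 mL/min
|27.0 − 17.8| = 9.2 mL/min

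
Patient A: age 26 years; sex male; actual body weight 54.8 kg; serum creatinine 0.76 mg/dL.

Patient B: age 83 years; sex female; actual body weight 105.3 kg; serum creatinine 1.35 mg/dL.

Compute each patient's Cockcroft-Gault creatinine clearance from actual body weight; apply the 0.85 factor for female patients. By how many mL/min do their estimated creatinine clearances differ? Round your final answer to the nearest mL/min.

62 mL/min

Patient A: CrCl = (140 − 26) × 54.8 / (72 × 0.76) = 6247.2 / 54.72 ≈ 114.2 mL/min
Patient B: CrCl = (140 − 83) × 105.3 / (72 × 1.35) × 0.85 = 6002.1 / 97.20 × 0.85 ≈ 52.5 mL/min
|114.2 − 52.5| = 61.7 mL/min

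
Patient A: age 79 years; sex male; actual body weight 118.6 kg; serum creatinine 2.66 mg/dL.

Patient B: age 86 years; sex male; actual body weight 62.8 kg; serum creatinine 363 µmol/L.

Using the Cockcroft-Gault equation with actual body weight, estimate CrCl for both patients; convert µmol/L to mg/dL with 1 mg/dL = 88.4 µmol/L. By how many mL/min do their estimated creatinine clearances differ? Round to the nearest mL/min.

Patient A: CrCl = (140 − 79) × 118.6 / (72 × 2.66) = 7234.6 / 191.52 ≈ 37.8 mL/min
Patient B: SCr = 363 / 88.4 = 4.106 mg/dL
Patient B: CrCl = (140 − 86) × 62.8 / (72 × 4.106) = 3391.2 / 295.63 ≈ 11.5 mL/min
|37.8 − 11.5| = 26.3 mL/min

26 mL/min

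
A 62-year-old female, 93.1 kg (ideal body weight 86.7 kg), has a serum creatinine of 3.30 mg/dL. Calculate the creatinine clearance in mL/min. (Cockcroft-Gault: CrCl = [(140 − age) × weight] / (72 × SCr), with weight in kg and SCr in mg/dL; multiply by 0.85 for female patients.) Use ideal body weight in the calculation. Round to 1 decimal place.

CrCl = (140 − 62) × 86.7 / (72 × 3.3) × 0.85 = 6762.6 / 237.60 × 0.85 ≈ 24.2 mL/min

24.2 mL/min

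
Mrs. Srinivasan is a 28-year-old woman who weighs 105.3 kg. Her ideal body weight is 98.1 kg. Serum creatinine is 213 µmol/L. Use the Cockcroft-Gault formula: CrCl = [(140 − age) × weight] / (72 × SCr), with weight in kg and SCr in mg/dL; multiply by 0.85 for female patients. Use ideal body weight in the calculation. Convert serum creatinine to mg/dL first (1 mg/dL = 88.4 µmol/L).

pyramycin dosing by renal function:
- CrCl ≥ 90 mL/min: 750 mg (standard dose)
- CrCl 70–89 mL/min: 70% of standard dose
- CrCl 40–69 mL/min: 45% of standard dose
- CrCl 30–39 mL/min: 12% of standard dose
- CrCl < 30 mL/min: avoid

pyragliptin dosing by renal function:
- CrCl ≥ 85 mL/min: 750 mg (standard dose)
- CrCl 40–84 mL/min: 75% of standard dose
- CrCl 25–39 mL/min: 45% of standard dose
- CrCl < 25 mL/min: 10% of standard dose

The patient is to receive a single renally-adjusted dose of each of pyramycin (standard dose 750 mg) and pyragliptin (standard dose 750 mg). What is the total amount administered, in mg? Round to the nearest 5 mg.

900 mg

SCr = 213 / 88.4 = 2.41 mg/dL
CrCl = (140 − 28) × 98.1 / (72 × 2.41) × 0.85 = 10987.2 / 173.52 × 0.85 ≈ 53.8 mL/min
CrCl ≈ 54 mL/min.
pyramycin: 40–69 mL/min → 45% of 750 mg = 337.5 mg.
pyragliptin: 40–84 mL/min → 75% of 750 mg = 562.5 mg.
Total = 337.5 + 562.5 = 900 mg.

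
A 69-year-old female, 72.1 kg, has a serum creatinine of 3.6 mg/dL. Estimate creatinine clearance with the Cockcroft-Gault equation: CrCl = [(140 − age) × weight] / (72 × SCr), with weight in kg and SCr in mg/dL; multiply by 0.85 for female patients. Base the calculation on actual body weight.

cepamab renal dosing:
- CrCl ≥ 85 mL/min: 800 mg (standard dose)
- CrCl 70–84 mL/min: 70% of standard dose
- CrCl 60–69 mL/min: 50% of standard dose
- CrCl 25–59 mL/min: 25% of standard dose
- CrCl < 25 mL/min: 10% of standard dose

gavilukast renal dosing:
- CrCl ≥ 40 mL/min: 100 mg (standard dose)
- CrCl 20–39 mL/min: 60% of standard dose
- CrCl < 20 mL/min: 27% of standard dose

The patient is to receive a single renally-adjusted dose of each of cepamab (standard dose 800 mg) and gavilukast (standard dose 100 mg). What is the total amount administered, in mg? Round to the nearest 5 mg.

105 mg

CrCl = (140 − 69) × 72.1 / (72 × 3.6) × 0.85 = 5119.1 / 259.20 × 0.85 ≈ 16.8 mL/min
CrCl ≈ 17 mL/min.
cepamab: < 25 mL/min → 10% of 800 mg = 80 mg.
gavilukast: < 20 mL/min → 27% of 100 mg = 27 mg.
Total = 80 + 27 = 107 mg.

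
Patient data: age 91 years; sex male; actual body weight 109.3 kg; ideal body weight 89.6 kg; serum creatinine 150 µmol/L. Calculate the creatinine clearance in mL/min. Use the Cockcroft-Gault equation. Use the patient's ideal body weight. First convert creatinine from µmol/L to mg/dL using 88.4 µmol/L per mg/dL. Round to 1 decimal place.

SCr = 150 / 88.4 = 1.697 mg/dL
CrCl = (140 − 91) × 89.6 / (72 × 1.697) = 4390.4 / 122.18 ≈ 35.9 mL/min

35.9 mL/min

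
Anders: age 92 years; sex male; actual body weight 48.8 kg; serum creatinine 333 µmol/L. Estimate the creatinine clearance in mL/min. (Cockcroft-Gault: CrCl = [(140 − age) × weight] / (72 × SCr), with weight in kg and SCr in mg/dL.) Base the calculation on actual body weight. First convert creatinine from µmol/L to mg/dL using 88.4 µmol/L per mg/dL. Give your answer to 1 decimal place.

8.6 mL/min

SCr = 333 / 88.4 = 3.767 mg/dL
CrCl = (140 − 92) × 48.8 / (72 × 3.767) = 2342.4 / 271.22 ≈ 8.6 mL/min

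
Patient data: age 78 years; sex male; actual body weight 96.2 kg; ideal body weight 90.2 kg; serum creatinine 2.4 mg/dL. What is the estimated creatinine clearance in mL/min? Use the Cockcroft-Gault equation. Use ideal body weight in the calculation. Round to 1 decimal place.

32.4 mL/min

CrCl = (140 − 78) × 90.2 / (72 × 2.4) = 5592.4 / 172.80 ≈ 32.4 mL/min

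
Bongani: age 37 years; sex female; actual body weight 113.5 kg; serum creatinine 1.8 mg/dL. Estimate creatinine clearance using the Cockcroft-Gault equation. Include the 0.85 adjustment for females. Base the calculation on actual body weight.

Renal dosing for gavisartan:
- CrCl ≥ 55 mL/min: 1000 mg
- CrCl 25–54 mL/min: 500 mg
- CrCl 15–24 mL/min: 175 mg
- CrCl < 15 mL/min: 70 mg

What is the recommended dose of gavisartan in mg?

CrCl = (140 − 37) × 113.5 / (72 × 1.8) × 0.85 = 11690.5 / 129.60 × 0.85 ≈ 76.7 mL/min
CrCl ≈ 77 mL/min → bracket ≥ 55 mL/min.
Dose for this bracket: 1000 mg.

1000 mg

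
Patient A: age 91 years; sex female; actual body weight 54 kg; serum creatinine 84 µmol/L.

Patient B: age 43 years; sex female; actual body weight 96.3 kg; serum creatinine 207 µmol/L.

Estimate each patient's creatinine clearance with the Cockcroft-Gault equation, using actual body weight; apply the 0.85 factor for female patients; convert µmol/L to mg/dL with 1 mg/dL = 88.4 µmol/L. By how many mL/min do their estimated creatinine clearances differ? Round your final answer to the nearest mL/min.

Patient A: SCr = 84 / 88.4 = 0.95 mg/dL
Patient A: CrCl = (140 − 91) × 54 / (72 × 0.95) × 0.85 = 2646.0 / 68.40 × 0.85 ≈ 32.9 mL/min
Patient B: SCr = 207 / 88.4 = 2.342 mg/dL
Patient B: CrCl = (140 − 43) × 96.3 / (72 × 2.342) × 0.85 = 9341.1 / 168.62 × 0.85 ≈ 47.1 mL/min
|32.9 − 47.1| = 14.2 mL/min

14 mL/min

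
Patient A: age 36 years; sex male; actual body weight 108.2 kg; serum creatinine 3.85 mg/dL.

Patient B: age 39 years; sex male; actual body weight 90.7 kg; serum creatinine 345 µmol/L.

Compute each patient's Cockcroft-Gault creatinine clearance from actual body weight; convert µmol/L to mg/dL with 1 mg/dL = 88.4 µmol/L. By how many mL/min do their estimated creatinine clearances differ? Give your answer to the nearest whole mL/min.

8 mL/min

Patient A: CrCl = (140 − 36) × 108.2 / (72 × 3.85) = 11252.8 / 277.20 ≈ 40.6 mL/min
Patient B: SCr = 345 / 88.4 = 3.903 mg/dL
Patient B: CrCl = (140 − 39) × 90.7 / (72 × 3.903) = 9160.7 / 281.02 ≈ 32.6 mL/min
|40.6 − 32.6| = 8.0 mL/min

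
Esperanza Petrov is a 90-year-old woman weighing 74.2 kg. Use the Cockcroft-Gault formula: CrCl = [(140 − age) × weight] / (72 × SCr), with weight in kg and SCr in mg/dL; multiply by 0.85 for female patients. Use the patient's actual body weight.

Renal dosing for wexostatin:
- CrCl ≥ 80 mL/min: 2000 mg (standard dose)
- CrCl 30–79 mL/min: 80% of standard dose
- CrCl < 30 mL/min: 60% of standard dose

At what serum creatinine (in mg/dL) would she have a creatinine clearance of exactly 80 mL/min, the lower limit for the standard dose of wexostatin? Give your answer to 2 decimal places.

Standard dose requires CrCl ≥ 80 mL/min.
Set (140 − 90) × 74.2 × 0.85 / (72 × SCr) = 80
SCr = (140 − 90) × 74.2 × 0.85 / (72 × 80) = 0.547 mg/dL

0.55 mg/dL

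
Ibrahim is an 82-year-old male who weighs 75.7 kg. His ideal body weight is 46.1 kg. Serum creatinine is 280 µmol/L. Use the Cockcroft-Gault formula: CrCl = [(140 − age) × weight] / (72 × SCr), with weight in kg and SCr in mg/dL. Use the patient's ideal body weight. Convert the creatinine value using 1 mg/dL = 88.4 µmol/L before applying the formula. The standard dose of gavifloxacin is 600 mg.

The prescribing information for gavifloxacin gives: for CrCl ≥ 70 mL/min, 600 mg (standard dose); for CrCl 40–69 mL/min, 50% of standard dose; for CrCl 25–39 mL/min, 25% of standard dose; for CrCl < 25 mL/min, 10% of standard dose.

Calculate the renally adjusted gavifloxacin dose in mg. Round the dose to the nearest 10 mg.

60 mg

SCr = 280 / 88.4 = 3.167 mg/dL
CrCl = (140 − 82) × 46.1 / (72 × 3.167) = 2673.8 / 228.02 ≈ 11.7 mL/min
CrCl ≈ 12 mL/min → bracket < 25 mL/min.
10% of 600 mg = 60 mg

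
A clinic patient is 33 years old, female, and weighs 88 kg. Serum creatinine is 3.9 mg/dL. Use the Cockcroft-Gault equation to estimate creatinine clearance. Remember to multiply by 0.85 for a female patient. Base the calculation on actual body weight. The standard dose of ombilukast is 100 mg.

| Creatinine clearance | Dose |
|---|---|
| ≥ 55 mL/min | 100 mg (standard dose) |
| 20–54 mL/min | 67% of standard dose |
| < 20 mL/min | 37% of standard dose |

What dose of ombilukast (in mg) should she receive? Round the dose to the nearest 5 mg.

CrCl = (140 − 33) × 88 / (72 × 3.9) × 0.85 = 9416.0 / 280.80 × 0.85 ≈ 28.5 mL/min
CrCl ≈ 29 mL/min → bracket 20–54 mL/min.
67% of 100 mg = 67 mg → 65 mg

65 mg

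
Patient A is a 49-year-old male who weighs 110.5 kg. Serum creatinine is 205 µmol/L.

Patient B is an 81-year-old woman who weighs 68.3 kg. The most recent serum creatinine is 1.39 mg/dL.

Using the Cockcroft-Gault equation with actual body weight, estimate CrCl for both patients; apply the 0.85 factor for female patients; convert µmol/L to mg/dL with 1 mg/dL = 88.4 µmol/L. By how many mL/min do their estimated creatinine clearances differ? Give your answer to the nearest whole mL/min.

Patient A: SCr = 205 / 88.4 = 2.319 mg/dL
Patient A: CrCl = (140 − 49) × 110.5 / (72 × 2.319) = 10055.5 / 166.97 ≈ 60.2 mL/min
Patient B: CrCl = (140 − 81) × 68.3 / (72 × 1.39) × 0.85 = 4029.7 / 100.08 × 0.85 ≈ 34.2 mL/min
|60.2 − 34.2| = 26.0 mL/min

26 mL/min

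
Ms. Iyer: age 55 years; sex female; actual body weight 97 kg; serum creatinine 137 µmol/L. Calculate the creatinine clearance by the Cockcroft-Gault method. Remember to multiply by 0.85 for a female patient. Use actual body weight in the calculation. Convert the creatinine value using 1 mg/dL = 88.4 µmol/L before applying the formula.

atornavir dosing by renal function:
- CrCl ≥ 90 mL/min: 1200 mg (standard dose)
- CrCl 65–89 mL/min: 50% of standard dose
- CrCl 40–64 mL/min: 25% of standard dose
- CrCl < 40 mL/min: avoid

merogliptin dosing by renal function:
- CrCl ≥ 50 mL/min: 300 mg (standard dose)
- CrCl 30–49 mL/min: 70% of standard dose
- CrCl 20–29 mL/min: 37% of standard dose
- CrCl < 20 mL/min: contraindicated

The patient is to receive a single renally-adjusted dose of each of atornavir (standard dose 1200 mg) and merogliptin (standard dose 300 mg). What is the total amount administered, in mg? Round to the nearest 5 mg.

SCr = 137 / 88.4 = 1.55 mg/dL
CrCl = (140 − 55) × 97 / (72 × 1.55) × 0.85 = 8245.0 / 111.60 × 0.85 ≈ 62.8 mL/min
CrCl ≈ 63 mL/min.
atornavir: 40–64 mL/min → 25% of 1200 mg = 300 mg.
merogliptin: ≥ 50 mL/min → 100% of 300 mg = 300 mg.
Total = 300 + 300 = 600 mg.

600 mg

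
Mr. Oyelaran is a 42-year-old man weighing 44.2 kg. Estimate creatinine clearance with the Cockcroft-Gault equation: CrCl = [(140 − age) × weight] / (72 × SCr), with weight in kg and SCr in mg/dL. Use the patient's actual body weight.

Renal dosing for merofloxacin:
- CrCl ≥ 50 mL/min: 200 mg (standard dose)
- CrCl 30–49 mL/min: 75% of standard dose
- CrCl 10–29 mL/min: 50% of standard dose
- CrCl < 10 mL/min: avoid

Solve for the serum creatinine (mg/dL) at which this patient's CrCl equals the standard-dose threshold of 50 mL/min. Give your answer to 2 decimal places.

Standard dose requires CrCl ≥ 50 mL/min.
Set (140 − 42) × 44.2 / (72 × SCr) = 50
SCr = (140 − 42) × 44.2 / (72 × 50) = 1.203 mg/dL

1.20 mg/dL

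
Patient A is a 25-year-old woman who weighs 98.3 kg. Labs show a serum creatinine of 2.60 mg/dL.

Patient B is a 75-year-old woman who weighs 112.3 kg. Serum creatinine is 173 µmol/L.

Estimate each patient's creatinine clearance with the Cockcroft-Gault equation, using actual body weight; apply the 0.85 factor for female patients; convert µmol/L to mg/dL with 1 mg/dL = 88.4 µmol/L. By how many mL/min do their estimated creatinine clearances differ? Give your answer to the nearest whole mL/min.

Patient A: CrCl = (140 − 25) × 98.3 / (72 × 2.6) × 0.85 = 11304.5 / 187.20 × 0.85 ≈ 51.3 mL/min
Patient B: SCr = 173 / 88.4 = 1.957 mg/dL
Patient B: CrCl = (140 − 75) × 112.3 / (72 × 1.957) × 0.85 = 7299.5 / 140.90 × 0.85 ≈ 44.0 mL/min
|51.3 − 44.0| = 7.3 mL/min

7 mL/min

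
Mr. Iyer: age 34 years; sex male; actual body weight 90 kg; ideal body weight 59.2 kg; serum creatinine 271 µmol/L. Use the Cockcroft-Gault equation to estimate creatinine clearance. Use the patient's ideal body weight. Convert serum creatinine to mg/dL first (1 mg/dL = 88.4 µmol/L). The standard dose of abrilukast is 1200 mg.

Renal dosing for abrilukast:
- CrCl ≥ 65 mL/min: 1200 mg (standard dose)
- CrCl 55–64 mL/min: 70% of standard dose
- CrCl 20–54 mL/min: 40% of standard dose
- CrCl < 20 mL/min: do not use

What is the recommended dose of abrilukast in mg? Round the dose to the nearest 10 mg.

SCr = 271 / 88.4 = 3.066 mg/dL
CrCl = (140 − 34) × 59.2 / (72 × 3.066) = 6275.2 / 220.75 ≈ 28.4 mL/min
CrCl ≈ 28 mL/min → bracket 20–54 mL/min.
40% of 1200 mg = 480 mg

480 mg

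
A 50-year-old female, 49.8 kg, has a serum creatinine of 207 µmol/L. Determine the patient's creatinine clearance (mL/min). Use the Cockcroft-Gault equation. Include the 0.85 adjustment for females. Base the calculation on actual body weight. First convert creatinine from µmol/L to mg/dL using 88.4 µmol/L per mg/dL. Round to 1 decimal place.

22.6 mL/min

SCr = 207 / 88.4 = 2.342 mg/dL
CrCl = (140 − 50) × 49.8 / (72 × 2.342) × 0.85 = 4482.0 / 168.62 × 0.85 ≈ 22.6 mL/min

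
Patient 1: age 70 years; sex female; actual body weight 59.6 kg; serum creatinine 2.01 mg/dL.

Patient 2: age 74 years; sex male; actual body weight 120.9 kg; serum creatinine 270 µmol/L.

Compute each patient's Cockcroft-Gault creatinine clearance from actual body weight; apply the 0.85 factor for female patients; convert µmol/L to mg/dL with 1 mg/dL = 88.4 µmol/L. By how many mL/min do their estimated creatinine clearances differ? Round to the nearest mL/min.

12 mL/min

Patient 1: CrCl = (140 − 70) × 59.6 / (72 × 2.01) × 0.85 = 4172.0 / 144.72 × 0.85 ≈ 24.5 mL/min
Patient 2: SCr = 270 / 88.4 = 3.054 mg/dL
Patient 2: CrCl = (140 − 74) × 120.9 / (72 × 3.054) = 7979.4 / 219.89 ≈ 36.3 mL/min
|24.5 − 36.3| = 11.8 mL/min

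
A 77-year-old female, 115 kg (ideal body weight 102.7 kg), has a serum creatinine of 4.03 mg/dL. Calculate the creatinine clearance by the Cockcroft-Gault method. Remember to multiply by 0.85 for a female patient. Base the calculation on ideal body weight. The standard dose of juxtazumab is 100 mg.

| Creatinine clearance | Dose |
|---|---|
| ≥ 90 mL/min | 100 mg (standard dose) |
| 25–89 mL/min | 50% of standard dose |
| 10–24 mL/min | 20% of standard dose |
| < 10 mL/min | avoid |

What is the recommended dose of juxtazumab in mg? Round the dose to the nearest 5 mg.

CrCl = (140 − 77) × 102.7 / (72 × 4.03) × 0.85 = 6470.1 / 290.16 × 0.85 ≈ 19.0 mL/min
CrCl ≈ 19 mL/min → bracket 10–24 mL/min.
20% of 100 mg = 20 mg

20 mg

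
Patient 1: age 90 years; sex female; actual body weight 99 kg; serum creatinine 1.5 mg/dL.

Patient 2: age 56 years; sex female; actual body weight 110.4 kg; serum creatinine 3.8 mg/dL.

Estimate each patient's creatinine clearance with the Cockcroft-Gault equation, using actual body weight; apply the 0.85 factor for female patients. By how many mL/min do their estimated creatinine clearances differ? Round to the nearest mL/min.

Patient 1: CrCl = (140 − 90) × 99 / (72 × 1.5) × 0.85 = 4950.0 / 108.00 × 0.85 ≈ 39.0 mL/min
Patient 2: CrCl = (140 − 56) × 110.4 / (72 × 3.8) × 0.85 = 9273.6 / 273.60 × 0.85 ≈ 28.8 mL/min
|39.0 − 28.8| = 10.2 mL/min

10 mL/min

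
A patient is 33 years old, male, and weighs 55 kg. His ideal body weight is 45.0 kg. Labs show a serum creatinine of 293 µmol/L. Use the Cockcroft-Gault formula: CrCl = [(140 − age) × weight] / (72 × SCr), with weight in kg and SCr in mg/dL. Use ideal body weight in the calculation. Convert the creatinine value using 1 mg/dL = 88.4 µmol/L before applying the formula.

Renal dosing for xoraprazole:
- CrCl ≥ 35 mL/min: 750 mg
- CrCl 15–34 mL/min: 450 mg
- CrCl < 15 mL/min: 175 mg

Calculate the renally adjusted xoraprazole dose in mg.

450 mg

SCr = 293 / 88.4 = 3.314 mg/dL
CrCl = (140 − 33) × 45 / (72 × 3.314) = 4815.0 / 238.61 ≈ 20.2 mL/min
CrCl ≈ 20 mL/min → bracket 15–34 mL/min.
Dose for this bracket: 450 mg.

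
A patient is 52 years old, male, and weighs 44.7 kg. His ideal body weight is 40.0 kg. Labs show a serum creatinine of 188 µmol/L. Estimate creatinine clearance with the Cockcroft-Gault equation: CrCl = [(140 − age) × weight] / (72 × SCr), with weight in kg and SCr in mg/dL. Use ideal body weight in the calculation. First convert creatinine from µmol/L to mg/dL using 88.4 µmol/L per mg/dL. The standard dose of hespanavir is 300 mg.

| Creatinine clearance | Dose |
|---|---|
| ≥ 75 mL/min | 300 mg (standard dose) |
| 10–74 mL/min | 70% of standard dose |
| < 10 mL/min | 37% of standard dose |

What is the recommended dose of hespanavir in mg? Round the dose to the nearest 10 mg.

210 mg

SCr = 188 / 88.4 = 2.127 mg/dL
CrCl = (140 − 52) × 40 / (72 × 2.127) = 3520.0 / 153.14 ≈ 23.0 mL/min
CrCl ≈ 23 mL/min → bracket 10–74 mL/min.
70% of 300 mg = 210 mg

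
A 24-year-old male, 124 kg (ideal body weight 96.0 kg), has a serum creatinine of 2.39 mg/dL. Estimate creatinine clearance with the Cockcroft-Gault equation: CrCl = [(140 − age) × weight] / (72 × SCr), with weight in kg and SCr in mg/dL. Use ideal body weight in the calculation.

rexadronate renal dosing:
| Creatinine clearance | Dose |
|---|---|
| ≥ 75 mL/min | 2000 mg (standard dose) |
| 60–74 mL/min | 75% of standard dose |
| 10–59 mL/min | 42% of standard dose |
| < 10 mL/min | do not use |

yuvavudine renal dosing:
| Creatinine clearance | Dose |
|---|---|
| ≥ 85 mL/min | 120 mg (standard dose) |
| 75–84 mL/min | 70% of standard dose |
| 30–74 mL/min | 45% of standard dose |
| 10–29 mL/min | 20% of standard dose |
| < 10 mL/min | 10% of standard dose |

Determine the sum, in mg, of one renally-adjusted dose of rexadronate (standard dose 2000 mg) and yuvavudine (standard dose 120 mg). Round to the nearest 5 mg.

1555 mg

CrCl = (140 − 24) × 96 / (72 × 2.39) = 11136.0 / 172.08 ≈ 64.7 mL/min
CrCl ≈ 65 mL/min.
rexadronate: 60–74 mL/min → 75% of 2000 mg = 1500 mg.
yuvavudine: 30–74 mL/min → 45% of 120 mg = 54 mg.
Total = 1500 + 54 = 1554 mg.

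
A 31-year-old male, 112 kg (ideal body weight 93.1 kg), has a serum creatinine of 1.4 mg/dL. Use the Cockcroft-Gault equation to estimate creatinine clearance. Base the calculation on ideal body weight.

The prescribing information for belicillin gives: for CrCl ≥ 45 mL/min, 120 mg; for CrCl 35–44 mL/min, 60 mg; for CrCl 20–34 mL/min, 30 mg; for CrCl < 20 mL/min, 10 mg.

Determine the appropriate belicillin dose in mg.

120 mg

CrCl = (140 − 31) × 93.1 / (72 × 1.4) = 10147.9 / 100.80 ≈ 100.7 mL/min
CrCl ≈ 101 mL/min → bracket ≥ 45 mL/min.
Dose for this bracket: 120 mg.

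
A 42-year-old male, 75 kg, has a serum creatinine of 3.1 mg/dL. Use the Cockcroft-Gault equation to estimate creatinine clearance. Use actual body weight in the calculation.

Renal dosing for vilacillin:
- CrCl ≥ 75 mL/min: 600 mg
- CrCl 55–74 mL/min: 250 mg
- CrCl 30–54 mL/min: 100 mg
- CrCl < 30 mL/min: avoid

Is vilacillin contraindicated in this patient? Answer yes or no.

no

CrCl = (140 − 42) × 75 / (72 × 3.1) = 7350.0 / 223.20 ≈ 32.9 mL/min
CrCl ≈ 33 mL/min, which is ≥ 30 mL/min.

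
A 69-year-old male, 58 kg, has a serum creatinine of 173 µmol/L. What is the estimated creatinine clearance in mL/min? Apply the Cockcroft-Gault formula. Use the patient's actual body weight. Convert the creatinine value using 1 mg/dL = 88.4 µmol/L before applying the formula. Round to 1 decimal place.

SCr = 173 / 88.4 = 1.957 mg/dL
CrCl = (140 − 69) × 58 / (72 × 1.957) = 4118.0 / 140.90 ≈ 29.2 mL/min

29.2 mL/min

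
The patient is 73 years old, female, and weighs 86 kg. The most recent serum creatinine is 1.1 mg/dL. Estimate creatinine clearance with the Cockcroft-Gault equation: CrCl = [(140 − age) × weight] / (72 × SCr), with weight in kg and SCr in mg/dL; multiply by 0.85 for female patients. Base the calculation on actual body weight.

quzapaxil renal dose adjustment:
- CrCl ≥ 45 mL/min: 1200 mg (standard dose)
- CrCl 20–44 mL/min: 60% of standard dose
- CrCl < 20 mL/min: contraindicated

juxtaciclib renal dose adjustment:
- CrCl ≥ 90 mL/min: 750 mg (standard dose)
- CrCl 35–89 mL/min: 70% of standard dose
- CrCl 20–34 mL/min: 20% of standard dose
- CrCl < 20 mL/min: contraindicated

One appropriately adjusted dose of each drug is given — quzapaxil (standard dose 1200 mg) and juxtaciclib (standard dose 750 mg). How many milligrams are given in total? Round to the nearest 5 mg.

CrCl = (140 − 73) × 86 / (72 × 1.1) × 0.85 = 5762.0 / 79.20 × 0.85 ≈ 61.8 mL/min
CrCl ≈ 62 mL/min.
quzapaxil: ≥ 45 mL/min → 100% of 1200 mg = 1200 mg.
juxtaciclib: 35–89 mL/min → 70% of 750 mg = 525 mg.
Total = 1200 + 525 = 1725 mg.

1725 mg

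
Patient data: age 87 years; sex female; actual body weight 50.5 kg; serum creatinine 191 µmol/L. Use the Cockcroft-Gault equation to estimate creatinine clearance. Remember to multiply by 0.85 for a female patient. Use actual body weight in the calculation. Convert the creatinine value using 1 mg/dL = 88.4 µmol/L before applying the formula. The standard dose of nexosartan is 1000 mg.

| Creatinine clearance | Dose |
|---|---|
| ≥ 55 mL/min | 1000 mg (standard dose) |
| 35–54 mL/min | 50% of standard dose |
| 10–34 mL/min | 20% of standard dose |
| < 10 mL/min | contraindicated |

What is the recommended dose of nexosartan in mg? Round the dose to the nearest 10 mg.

SCr = 191 / 88.4 = 2.161 mg/dL
CrCl = (140 − 87) × 50.5 / (72 × 2.161) × 0.85 = 2676.5 / 155.59 × 0.85 ≈ 14.6 mL/min
CrCl ≈ 15 mL/min → bracket 10–34 mL/min.
20% of 1000 mg = 200 mg

200 mg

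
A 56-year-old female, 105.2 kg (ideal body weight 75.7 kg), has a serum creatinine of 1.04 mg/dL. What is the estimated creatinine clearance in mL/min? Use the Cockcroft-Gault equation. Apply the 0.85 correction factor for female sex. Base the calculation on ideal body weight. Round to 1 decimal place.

CrCl = (140 − 56) × 75.7 / (72 × 1.04) × 0.85 = 6358.8 / 74.88 × 0.85 ≈ 72.2 mL/min

72.2 mL/min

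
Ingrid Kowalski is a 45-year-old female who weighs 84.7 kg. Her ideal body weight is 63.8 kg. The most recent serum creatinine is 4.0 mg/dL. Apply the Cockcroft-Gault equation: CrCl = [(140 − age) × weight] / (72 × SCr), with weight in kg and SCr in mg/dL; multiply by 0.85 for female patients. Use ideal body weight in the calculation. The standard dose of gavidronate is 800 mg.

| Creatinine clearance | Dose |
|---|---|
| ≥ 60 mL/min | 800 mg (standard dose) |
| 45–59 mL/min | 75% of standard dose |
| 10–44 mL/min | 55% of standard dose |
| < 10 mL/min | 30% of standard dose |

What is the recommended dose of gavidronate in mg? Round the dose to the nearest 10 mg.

440 mg

CrCl = (140 − 45) × 63.8 / (72 × 4) × 0.85 = 6061.0 / 288.00 × 0.85 ≈ 17.9 mL/min
CrCl ≈ 18 mL/min → bracket 10–44 mL/min.
55% of 800 mg = 440 mg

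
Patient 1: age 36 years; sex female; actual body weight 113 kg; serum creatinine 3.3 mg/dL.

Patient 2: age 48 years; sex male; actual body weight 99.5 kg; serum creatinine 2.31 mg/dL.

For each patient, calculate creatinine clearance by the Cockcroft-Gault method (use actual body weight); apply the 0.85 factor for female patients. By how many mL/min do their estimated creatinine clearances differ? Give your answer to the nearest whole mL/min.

Patient 1: CrCl = (140 − 36) × 113 / (72 × 3.3) × 0.85 = 11752.0 / 237.60 × 0.85 ≈ 42.0 mL/min
Patient 2: CrCl = (140 − 48) × 99.5 / (72 × 2.31) = 9154.0 / 166.32 ≈ 55.0 mL/min
|42.0 − 55.0| = 13.0 mL/min

13 mL/min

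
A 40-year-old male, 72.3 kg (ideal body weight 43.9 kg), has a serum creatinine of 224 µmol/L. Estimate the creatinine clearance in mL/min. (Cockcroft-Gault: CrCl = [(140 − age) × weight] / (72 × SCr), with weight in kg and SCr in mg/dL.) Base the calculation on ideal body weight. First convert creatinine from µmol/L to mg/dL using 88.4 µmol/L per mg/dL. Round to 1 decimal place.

24.1 mL/min

SCr = 224 / 88.4 = 2.534 mg/dL
CrCl = (140 − 40) × 43.9 / (72 × 2.534) = 4390.0 / 182.45 ≈ 24.1 mL/min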